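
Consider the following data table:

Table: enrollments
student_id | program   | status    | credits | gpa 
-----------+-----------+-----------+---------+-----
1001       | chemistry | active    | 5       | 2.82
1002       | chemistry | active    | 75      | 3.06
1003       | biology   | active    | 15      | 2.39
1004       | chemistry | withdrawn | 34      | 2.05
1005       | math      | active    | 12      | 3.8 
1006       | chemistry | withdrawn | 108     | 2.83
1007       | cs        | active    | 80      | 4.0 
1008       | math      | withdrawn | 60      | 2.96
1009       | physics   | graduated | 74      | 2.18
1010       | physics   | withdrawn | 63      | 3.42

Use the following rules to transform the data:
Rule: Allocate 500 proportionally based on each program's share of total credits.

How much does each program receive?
biology: 14.26, chemistry: 211.03, cs: 76.05, math: 68.44, physics: 130.23

Step 1: Calculate total credits = 526
Step 2: Calculate each program's proportion:
  biology: 15/526 = 2.85% → 14.26
  chemistry: 222/526 = 42.21% → 211.03
  cs: 80/526 = 15.21% → 76.05
  math: 72/526 = 13.69% → 68.44
  physics: 137/526 = 26.05% → 130.23
Step 3: Verify: sum of allocations ≈ 500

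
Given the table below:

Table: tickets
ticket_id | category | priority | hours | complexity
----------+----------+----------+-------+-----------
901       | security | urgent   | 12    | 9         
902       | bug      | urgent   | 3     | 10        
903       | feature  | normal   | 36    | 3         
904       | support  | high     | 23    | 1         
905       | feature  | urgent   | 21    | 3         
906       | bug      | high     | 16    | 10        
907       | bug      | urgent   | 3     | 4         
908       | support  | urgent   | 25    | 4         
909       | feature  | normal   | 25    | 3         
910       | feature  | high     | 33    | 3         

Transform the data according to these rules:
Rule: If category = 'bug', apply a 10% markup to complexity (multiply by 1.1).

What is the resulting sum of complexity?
52.4

Step 1: Records with category = 'bug' have total complexity = 24
Step 2: Apply multiplier: 24 × 1.1 = 26.4
Step 3: Other records total: 26
Step 4: Final sum = 26.4 + 26 = 52.4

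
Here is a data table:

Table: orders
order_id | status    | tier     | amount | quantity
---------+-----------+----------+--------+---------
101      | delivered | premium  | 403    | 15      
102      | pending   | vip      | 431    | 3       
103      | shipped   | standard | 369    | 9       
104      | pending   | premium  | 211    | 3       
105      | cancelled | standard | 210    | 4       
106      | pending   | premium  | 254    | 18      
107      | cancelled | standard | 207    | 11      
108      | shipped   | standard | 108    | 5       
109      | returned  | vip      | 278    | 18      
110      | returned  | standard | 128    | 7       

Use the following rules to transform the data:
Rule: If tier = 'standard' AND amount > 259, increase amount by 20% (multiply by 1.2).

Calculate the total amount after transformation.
2672.8

Step 1: Find records where tier = 'standard' AND amount > 259
Step 2: 1 records match, summing to 369
Step 3: After multiplier: 369 × 1.2 = 442.8
Step 4: Unaffected records sum: 2230
Step 5: Final sum = 442.8 + 2230 = 2672.8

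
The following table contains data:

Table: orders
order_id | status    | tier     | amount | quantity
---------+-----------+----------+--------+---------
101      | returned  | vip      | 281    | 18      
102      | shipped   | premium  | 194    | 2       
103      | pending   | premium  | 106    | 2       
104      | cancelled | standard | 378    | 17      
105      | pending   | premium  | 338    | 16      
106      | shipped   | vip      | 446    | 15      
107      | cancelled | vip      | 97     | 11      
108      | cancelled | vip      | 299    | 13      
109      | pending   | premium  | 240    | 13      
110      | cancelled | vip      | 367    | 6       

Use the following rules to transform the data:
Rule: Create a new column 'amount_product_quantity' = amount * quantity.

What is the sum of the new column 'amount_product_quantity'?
34458

Step 1: For each record, compute amount * quantity
Example calculations:
  281 * 18 = 5058
  194 * 2 = 388
  106 * 2 = 212
  ...
Step 2: Sum all derived values
Step 3: Total = 34458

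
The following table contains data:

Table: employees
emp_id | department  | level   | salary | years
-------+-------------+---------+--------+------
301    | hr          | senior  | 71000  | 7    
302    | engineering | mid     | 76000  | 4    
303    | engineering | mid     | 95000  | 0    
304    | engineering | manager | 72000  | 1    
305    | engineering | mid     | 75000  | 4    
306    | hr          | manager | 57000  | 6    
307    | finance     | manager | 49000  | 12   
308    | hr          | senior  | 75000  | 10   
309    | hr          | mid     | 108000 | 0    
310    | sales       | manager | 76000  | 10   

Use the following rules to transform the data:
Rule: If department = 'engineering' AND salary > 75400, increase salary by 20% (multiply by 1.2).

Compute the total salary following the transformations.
788200.0

Step 1: Find records where department = 'engineering' AND salary > 75400
Step 2: 2 records match, summing to 171000
Step 3: After multiplier: 171000 × 1.2 = 205200.0
Step 4: Unaffected records sum: 583000
Step 5: Final sum = 205200.0 + 583000 = 788200.0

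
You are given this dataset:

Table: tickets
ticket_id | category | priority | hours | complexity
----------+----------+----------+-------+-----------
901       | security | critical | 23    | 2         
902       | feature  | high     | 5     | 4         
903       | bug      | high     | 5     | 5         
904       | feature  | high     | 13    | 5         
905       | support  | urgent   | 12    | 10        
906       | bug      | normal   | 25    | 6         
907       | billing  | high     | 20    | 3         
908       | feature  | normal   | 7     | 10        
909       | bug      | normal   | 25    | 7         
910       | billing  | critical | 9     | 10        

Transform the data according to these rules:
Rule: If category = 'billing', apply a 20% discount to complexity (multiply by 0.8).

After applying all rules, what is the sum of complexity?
59.4

Step 1: Records with category = 'billing' have total complexity = 13
Step 2: Apply multiplier: 13 × 0.8 = 10.4
Step 3: Other records total: 49
Step 4: Final sum = 10.4 + 49 = 59.4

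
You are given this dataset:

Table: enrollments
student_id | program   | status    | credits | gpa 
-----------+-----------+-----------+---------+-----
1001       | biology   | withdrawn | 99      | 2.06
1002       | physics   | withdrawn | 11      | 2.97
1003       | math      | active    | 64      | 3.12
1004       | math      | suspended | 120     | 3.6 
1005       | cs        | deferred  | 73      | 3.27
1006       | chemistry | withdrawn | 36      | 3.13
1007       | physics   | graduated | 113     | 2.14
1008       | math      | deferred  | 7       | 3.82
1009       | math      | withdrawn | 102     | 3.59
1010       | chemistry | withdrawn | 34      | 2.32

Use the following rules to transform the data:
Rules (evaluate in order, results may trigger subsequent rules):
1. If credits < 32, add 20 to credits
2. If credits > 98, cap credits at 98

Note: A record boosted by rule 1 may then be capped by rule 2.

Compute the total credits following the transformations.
657

Step 1: Apply rule 1 to records with credits < 32
  - 2 records get bonus of 20
  - Of these, 0 records then exceed 98 and get capped
Step 2: Apply rule 2 to records with credits > 98
  - 4 records (original) are capped
Step 3: Calculate final sum = 657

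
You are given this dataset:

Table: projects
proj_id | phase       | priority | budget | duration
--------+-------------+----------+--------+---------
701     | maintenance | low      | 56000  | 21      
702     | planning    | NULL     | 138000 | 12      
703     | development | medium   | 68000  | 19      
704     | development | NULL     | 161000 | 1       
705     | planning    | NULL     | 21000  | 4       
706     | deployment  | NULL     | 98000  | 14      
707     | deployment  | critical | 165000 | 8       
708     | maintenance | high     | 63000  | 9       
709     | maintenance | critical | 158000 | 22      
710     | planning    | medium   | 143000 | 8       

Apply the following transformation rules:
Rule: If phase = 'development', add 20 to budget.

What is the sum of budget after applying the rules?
1071040

Step 1: Count records where phase = 'development': 2
Step 2: Total bonus added: 2 × 20 = 40
Step 3: Original sum of budget: 1071000
Step 4: Final sum = 1071000 + 40 = 1071040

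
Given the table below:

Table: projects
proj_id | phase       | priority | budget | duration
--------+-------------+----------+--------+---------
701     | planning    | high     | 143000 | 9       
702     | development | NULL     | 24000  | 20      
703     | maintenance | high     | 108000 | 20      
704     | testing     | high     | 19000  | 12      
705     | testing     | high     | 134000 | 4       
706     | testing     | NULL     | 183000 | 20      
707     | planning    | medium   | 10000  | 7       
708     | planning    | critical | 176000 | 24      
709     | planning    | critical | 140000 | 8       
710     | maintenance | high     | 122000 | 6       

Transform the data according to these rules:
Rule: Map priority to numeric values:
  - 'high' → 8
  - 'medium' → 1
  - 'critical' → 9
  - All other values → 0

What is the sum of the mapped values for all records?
59

Step 1: Apply mapping to each record
Step 2: Count by status:
  'high': 5 records × 8 = 40
  'medium': 1 records × 1 = 1
  'critical': 2 records × 9 = 18
Step 3: Sum all mapped values = 59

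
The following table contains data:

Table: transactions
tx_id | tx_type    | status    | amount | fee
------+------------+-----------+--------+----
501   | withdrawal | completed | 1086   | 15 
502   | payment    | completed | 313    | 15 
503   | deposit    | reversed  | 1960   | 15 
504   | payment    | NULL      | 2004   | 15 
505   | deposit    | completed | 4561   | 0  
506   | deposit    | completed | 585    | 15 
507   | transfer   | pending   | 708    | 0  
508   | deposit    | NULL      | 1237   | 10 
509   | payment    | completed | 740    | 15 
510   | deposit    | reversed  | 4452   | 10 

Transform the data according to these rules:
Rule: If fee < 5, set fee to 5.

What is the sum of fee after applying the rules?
120

Step 1: 2 records have fee < 5
Step 2: These records originally summed to 0
Step 3: After setting to minimum: 2 × 5 = 10
Step 4: Unaffected records sum: 110
Step 5: Final sum = 10 + 110 = 120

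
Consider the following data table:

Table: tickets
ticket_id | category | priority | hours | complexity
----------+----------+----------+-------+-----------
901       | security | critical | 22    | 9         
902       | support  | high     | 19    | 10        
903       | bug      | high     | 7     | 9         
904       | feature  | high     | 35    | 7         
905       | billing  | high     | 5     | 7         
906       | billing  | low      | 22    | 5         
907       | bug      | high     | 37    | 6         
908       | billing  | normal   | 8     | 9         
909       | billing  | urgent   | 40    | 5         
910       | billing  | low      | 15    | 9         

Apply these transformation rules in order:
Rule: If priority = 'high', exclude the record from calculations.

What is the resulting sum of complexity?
37

Step 1: Identify records where priority = 'high'
Step 2: The excluded records sum to 39
Step 3: Original total complexity = 76
Step 4: Remaining total = 76 - 39 = 37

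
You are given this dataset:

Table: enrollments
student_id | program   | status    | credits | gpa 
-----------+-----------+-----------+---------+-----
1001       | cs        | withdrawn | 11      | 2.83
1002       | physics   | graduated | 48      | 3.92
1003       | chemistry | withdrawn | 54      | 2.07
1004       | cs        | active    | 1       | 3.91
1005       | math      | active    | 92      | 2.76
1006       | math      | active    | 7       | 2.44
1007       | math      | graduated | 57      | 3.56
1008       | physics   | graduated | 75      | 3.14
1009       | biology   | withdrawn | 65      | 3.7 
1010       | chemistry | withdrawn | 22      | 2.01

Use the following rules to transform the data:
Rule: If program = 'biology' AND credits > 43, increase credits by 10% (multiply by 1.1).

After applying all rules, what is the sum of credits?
438.5

Step 1: Find records where program = 'biology' AND credits > 43
Step 2: 1 records match, summing to 65
Step 3: After multiplier: 65 × 1.1 = 71.5
Step 4: Unaffected records sum: 367
Step 5: Final sum = 71.5 + 367 = 438.5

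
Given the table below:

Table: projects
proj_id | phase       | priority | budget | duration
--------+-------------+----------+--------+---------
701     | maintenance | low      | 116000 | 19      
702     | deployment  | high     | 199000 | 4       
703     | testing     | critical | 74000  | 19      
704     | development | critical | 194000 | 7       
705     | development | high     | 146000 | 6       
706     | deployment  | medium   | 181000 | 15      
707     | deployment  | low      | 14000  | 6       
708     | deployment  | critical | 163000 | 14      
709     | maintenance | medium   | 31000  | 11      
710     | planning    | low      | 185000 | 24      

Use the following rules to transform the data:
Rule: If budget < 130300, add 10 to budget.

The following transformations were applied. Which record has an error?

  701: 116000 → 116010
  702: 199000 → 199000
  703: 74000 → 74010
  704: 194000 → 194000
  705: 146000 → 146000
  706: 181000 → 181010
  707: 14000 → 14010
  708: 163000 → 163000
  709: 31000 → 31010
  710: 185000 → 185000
Record 706 has an error. The correct transformed value should be 181000, not 181010.

Step 1: Check each record against the rule
Step 2: Record 706 has budget = 181000
Step 3: Since 181000 >= 130300, the bonus should not have been applied
Step 4: Correct value = 181000, but claimed value = 181010
Conclusion: Record 706 has the error.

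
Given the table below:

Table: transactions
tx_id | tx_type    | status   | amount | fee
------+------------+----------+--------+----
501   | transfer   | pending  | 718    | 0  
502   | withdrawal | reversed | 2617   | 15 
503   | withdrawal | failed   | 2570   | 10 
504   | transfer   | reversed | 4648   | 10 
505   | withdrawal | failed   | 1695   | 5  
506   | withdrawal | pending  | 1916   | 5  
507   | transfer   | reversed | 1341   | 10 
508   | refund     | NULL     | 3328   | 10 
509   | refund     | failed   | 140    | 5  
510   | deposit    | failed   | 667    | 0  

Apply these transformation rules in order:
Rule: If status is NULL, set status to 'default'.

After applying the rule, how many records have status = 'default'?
1

Step 1: Count records where status IS NULL
Step 2: Found 1 records with NULL status
Step 3: These records will have status set to 'default'
Step 4: Records already having status = 'default': 0
Step 5: Answer: 1 + 0 = 1 records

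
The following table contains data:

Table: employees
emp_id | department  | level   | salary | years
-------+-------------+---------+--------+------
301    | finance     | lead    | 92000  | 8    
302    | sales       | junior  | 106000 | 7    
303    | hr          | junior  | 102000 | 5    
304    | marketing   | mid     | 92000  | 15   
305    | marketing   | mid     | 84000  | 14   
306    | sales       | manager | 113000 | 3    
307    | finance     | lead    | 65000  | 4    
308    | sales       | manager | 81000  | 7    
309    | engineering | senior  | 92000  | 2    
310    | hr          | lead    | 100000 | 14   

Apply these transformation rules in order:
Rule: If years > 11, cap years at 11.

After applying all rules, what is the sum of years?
69

Step 1: 3 records have years > 11
Step 2: These records originally summed to 43
Step 3: After capping: 3 × 11 = 33
Step 4: Unaffected records sum: 36
Step 5: Final sum = 33 + 36 = 69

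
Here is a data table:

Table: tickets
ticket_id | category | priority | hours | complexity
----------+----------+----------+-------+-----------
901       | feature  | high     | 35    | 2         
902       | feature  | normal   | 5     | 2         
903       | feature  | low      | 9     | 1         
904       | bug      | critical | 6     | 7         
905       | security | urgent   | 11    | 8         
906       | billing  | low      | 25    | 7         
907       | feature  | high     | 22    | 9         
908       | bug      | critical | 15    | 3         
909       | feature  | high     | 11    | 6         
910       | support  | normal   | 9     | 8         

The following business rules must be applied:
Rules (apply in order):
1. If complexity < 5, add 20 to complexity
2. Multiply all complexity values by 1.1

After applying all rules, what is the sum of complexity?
146.3

Step 1: Apply Rule 1 - Add 20 to records with complexity < 5
  - 4 records affected: 8 + (4 × 20) = 88
  - Unaffected records: 45
  - Sum after Rule 1: 133
Step 2: Apply Rule 2 - Multiply all by 1.1
  - 133 × 1.1 = 146.3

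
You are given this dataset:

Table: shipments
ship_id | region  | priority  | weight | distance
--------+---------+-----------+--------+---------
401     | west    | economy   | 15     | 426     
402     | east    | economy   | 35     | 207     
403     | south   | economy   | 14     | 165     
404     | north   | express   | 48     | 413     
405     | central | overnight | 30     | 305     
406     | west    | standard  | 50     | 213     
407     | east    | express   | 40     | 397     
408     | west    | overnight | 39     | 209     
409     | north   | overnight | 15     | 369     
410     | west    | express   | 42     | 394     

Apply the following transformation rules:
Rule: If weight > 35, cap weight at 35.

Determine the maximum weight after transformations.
35

Step 1: Original maximum weight = 50
Step 2: Apply cap at 35
Step 3: 5 records had weight > 35 and were capped
Step 4: Maximum after transformation = 35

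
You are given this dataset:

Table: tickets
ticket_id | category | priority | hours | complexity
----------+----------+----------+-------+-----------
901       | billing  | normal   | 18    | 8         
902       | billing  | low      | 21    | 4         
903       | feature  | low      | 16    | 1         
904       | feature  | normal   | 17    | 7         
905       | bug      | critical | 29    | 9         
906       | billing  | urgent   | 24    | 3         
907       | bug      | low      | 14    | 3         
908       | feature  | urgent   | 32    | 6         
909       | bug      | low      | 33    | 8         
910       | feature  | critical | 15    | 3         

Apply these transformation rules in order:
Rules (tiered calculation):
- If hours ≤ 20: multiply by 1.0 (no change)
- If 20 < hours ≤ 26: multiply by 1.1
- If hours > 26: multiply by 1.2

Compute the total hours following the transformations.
242.3

Step 1: Tier 1 (hours ≤ 20): 5 records, sum = 80 × 1.0 = 80.0
Step 2: Tier 2 (20 < hours ≤ 26): 2 records, sum = 45 × 1.1 = 49.5
Step 3: Tier 3 (hours > 26): 3 records, sum = 94 × 1.2 = 112.8
Step 4: Final sum = 80.0 + 49.5 + 112.8 = 242.3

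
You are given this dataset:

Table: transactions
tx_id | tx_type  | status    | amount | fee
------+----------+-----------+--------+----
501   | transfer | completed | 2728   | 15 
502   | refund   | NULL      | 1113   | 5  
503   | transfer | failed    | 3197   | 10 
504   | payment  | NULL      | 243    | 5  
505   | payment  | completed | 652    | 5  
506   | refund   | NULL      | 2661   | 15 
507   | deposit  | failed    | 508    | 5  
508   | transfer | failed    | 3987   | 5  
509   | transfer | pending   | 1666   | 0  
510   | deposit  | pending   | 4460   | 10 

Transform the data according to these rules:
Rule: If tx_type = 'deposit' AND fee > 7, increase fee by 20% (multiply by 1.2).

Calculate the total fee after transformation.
77.0

Step 1: Find records where tx_type = 'deposit' AND fee > 7
Step 2: 1 records match, summing to 10
Step 3: After multiplier: 10 × 1.2 = 12.0
Step 4: Unaffected records sum: 65
Step 5: Final sum = 12.0 + 65 = 77.0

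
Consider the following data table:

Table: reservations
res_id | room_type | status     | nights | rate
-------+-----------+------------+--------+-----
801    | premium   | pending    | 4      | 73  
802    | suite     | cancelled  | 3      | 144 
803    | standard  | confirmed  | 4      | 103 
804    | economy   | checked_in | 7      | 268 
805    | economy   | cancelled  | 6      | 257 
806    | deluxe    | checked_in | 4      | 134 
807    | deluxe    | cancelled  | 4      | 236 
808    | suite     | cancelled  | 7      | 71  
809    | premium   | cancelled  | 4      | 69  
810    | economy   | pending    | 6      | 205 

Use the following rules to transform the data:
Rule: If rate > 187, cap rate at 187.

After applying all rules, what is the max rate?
187

Step 1: Original maximum rate = 268
Step 2: Apply cap at 187
Step 3: 4 records had rate > 187 and were capped
Step 4: Maximum after transformation = 187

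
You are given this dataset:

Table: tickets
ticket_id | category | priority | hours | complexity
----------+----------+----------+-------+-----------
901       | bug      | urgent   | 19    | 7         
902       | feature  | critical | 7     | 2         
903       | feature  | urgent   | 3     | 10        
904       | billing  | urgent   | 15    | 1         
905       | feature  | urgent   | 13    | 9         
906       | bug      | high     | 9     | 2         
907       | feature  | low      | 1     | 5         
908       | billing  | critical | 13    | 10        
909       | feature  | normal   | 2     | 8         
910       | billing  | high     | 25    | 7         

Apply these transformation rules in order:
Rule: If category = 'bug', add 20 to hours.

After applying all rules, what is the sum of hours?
147

Step 1: Count records where category = 'bug': 2
Step 2: Total bonus added: 2 × 20 = 40
Step 3: Original sum of hours: 107
Step 4: Final sum = 107 + 40 = 147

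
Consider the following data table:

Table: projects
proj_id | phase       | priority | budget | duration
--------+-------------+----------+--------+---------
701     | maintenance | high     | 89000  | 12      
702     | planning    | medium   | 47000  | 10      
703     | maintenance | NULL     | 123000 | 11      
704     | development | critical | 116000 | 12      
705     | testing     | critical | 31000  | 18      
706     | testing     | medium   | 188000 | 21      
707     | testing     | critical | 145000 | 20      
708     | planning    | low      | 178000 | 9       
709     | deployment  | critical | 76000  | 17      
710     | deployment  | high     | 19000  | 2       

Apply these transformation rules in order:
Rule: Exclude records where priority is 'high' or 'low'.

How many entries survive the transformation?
7

Step 1: Count records to exclude
  - 2 (high) + 1 (low) = 3 records
Step 2: Total records: 10
Step 3: Remaining = 10 - 3 = 7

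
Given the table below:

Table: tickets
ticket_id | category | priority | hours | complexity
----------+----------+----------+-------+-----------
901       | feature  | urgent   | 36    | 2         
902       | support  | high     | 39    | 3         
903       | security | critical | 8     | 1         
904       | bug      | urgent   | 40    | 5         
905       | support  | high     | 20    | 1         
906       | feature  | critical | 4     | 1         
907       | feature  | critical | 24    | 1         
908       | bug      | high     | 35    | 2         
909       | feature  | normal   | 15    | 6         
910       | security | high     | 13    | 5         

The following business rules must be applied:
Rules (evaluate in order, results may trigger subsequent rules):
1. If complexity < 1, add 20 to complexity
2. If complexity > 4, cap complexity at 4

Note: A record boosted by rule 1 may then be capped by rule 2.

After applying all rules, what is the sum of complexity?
23

Step 1: Apply rule 1 to records with complexity < 1
  - 0 records get bonus of 20
  - Of these, 0 records then exceed 4 and get capped
Step 2: Apply rule 2 to records with complexity > 4
  - 3 records (original) are capped
Step 3: Calculate final sum = 23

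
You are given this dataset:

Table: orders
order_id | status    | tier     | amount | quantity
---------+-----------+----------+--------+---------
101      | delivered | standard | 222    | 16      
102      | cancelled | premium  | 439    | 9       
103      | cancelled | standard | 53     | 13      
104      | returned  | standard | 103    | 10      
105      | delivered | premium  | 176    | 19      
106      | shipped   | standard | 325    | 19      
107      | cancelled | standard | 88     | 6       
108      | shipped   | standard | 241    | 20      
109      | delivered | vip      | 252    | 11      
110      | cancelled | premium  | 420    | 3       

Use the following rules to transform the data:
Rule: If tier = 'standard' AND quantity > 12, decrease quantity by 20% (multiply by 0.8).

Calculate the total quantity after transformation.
112.4

Step 1: Find records where tier = 'standard' AND quantity > 12
Step 2: 4 records match, summing to 68
Step 3: After multiplier: 68 × 0.8 = 54.4
Step 4: Unaffected records sum: 58
Step 5: Final sum = 54.4 + 58 = 112.4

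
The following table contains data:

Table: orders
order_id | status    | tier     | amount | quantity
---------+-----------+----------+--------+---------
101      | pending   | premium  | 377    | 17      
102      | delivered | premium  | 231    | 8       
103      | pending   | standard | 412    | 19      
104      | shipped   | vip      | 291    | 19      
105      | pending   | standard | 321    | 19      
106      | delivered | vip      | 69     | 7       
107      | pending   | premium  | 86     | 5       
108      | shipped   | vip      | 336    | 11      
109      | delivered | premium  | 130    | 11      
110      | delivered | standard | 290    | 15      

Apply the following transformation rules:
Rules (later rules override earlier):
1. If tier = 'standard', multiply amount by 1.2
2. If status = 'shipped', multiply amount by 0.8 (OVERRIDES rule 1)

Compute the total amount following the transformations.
2622.2

Step 1: Rule 2 takes priority for records with status = 'shipped'
  - 2 records: 627 × 0.8 = 501.6
Step 2: Rule 1 applies to remaining records with tier = 'standard'
  - 3 records: 1023 × 1.2 = 1227.6
Step 3: Other records unchanged: 893
Step 4: Final sum = 501.6 + 1227.6 + 893 = 2622.2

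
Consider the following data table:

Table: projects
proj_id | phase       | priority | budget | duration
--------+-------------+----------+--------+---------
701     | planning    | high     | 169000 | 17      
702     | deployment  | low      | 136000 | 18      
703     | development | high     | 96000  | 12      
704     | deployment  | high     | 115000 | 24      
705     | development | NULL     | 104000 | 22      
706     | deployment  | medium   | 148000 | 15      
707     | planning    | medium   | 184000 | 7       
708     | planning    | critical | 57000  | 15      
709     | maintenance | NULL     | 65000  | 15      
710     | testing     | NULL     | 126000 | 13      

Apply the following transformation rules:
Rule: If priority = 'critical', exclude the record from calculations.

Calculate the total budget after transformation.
1143000

Step 1: Identify records where priority = 'critical'
Step 2: The excluded records sum to 57000
Step 3: Original total budget = 1200000
Step 4: Remaining total = 1200000 - 57000 = 1143000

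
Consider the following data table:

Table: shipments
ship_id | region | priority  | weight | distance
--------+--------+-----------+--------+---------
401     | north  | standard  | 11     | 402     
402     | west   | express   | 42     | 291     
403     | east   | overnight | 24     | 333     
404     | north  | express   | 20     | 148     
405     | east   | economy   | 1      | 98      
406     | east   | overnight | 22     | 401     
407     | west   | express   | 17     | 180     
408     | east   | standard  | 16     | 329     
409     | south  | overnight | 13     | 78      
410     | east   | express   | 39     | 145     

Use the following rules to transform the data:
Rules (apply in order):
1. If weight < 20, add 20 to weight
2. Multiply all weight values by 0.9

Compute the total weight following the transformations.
274.5

Step 1: Apply Rule 1 - Add 20 to records with weight < 20
  - 5 records affected: 58 + (5 × 20) = 158
  - Unaffected records: 147
  - Sum after Rule 1: 305
Step 2: Apply Rule 2 - Multiply all by 0.9
  - 305 × 0.9 = 274.5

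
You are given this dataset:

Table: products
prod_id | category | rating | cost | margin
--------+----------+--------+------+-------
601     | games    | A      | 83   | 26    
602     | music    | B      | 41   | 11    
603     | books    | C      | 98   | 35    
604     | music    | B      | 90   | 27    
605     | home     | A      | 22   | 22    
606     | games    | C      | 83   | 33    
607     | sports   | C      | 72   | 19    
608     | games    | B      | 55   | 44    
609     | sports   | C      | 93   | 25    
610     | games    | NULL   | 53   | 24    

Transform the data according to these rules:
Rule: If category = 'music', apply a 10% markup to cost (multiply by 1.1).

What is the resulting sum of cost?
703.1

Step 1: Records with category = 'music' have total cost = 131
Step 2: Apply multiplier: 131 × 1.1 = 144.1
Step 3: Other records total: 559
Step 4: Final sum = 144.1 + 559 = 703.1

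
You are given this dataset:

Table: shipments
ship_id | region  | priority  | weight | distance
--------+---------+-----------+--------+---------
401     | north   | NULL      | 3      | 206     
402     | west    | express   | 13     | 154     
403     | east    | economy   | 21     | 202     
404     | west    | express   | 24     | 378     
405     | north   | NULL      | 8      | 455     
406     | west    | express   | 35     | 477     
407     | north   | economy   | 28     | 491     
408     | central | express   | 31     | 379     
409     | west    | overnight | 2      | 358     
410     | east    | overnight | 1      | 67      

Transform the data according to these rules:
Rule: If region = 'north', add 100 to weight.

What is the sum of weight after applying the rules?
466

Step 1: Count records where region = 'north': 3
Step 2: Total bonus added: 3 × 100 = 300
Step 3: Original sum of weight: 166
Step 4: Final sum = 166 + 300 = 466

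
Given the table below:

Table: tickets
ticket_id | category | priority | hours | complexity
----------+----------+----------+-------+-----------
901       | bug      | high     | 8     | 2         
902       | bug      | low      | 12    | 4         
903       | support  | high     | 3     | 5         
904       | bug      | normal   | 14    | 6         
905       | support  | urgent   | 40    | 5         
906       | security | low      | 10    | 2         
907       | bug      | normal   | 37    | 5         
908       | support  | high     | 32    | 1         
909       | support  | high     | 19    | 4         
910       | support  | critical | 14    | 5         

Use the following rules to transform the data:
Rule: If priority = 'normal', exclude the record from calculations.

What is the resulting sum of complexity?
28

Step 1: Identify records where priority = 'normal'
Step 2: The excluded records sum to 11
Step 3: Original total complexity = 39
Step 4: Remaining total = 39 - 11 = 28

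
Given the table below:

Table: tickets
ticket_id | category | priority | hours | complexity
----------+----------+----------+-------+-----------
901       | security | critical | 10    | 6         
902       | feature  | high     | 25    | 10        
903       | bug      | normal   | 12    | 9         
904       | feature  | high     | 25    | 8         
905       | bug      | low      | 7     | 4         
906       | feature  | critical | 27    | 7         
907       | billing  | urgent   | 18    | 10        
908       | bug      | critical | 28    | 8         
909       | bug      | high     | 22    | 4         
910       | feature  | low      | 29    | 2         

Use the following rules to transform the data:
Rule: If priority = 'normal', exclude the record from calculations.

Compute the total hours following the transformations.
191

Step 1: Identify records where priority = 'normal'
Step 2: The excluded records sum to 12
Step 3: Original total hours = 203
Step 4: Remaining total = 203 - 12 = 191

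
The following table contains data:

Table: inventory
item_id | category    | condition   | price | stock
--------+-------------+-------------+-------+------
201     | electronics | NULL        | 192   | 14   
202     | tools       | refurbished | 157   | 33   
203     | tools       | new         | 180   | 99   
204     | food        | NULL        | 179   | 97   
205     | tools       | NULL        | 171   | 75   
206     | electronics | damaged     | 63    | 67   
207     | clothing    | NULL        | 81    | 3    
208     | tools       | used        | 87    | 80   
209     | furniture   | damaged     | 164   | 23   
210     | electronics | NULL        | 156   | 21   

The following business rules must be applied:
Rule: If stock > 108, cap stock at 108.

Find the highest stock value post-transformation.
99

Step 1: Original maximum stock = 99
Step 2: Check cap of 108 against maximum
Step 3: No records exceed the cap (max 99 <= cap 108), so no capping applies
Step 4: Maximum after transformation = 99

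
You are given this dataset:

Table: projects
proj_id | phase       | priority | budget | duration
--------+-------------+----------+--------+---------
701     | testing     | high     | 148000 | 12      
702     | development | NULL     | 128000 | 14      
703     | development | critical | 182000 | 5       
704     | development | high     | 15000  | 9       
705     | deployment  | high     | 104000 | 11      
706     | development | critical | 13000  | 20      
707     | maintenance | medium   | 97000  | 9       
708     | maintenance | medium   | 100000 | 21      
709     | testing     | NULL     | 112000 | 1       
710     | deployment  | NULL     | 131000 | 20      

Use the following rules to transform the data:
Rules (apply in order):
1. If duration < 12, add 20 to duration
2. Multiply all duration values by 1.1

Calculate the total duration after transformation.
244.2

Step 1: Apply Rule 1 - Add 20 to records with duration < 12
  - 5 records affected: 35 + (5 × 20) = 135
  - Unaffected records: 87
  - Sum after Rule 1: 222
Step 2: Apply Rule 2 - Multiply all by 1.1
  - 222 × 1.1 = 244.2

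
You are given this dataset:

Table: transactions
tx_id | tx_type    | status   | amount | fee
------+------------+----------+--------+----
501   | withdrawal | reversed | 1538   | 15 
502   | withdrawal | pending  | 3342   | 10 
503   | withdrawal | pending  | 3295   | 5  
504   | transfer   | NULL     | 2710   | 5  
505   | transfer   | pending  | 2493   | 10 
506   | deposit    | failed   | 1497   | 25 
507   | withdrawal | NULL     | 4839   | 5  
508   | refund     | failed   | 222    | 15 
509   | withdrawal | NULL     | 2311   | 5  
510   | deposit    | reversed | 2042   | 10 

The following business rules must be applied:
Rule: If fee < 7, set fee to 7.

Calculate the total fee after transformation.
113

Step 1: 4 records have fee < 7
Step 2: These records originally summed to 20
Step 3: After setting to minimum: 4 × 7 = 28
Step 4: Unaffected records sum: 85
Step 5: Final sum = 28 + 85 = 113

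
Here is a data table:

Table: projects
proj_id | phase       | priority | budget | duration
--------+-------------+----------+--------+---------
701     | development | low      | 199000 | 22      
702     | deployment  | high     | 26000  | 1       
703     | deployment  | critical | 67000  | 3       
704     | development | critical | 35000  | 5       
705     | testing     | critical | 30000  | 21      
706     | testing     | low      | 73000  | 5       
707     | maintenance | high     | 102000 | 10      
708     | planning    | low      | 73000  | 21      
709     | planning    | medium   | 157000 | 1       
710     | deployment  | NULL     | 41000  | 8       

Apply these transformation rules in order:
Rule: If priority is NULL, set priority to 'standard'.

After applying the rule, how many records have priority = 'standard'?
1

Step 1: Count records where priority IS NULL
Step 2: Found 1 records with NULL priority
Step 3: These records will have priority set to 'standard'
Step 4: Records already having priority = 'standard': 0
Step 5: Answer: 1 + 0 = 1 records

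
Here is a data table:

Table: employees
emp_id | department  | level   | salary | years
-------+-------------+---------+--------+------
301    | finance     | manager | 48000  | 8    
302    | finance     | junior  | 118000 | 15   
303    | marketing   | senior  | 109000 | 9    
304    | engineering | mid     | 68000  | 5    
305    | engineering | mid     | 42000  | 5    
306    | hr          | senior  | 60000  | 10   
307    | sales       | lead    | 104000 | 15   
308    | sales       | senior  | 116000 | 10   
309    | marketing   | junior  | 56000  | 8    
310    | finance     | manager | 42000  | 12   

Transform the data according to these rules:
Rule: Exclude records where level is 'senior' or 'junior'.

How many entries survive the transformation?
5

Step 1: Count records to exclude
  - 3 (senior) + 2 (junior) = 5 records
Step 2: Total records: 10
Step 3: Remaining = 10 - 5 = 5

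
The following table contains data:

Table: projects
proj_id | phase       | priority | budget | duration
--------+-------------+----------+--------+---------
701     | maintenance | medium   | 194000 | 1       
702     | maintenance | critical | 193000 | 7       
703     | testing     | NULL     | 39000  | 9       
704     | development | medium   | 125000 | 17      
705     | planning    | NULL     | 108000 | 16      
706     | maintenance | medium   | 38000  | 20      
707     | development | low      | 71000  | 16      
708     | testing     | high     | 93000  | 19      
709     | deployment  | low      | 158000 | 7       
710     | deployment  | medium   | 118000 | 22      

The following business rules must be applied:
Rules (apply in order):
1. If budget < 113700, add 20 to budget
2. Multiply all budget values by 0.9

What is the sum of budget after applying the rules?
1023390.0

Step 1: Apply Rule 1 - Add 20 to records with budget < 113700
  - 5 records affected: 349000 + (5 × 20) = 349100
  - Unaffected records: 788000
  - Sum after Rule 1: 1137100
Step 2: Apply Rule 2 - Multiply all by 0.9
  - 1137100 × 0.9 = 1023390.0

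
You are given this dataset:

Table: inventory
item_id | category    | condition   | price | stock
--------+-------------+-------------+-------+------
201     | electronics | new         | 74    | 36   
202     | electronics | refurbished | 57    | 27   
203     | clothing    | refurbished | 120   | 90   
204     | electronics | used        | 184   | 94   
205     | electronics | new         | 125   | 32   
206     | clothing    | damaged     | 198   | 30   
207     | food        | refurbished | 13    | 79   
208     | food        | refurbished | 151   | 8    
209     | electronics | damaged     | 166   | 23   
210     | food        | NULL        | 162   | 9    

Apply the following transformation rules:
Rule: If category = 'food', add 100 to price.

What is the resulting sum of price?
1550

Step 1: Count records where category = 'food': 3
Step 2: Total bonus added: 3 × 100 = 300
Step 3: Original sum of price: 1250
Step 4: Final sum = 1250 + 300 = 1550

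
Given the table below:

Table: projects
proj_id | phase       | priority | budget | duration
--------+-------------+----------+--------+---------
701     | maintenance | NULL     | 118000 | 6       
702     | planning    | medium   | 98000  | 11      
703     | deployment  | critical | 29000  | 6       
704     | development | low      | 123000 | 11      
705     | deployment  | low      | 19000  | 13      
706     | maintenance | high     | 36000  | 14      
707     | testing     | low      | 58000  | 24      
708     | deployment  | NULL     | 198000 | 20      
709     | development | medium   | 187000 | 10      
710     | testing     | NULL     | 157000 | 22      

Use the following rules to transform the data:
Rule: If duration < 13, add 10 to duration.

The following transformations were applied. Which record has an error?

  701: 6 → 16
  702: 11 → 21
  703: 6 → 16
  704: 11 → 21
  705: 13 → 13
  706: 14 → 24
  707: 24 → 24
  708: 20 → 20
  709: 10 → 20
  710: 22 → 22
Record 706 has an error. The correct transformed value should be 14, not 24.

Step 1: Check each record against the rule
Step 2: Record 706 has duration = 14
Step 3: Since 14 >= 13, the bonus should not have been applied
Step 4: Correct value = 14, but claimed value = 24
Conclusion: Record 706 has the error.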